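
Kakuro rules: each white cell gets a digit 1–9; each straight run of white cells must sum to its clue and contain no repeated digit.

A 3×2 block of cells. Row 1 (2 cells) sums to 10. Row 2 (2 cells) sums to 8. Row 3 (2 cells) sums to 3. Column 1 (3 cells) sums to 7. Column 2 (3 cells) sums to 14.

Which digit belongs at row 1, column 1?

4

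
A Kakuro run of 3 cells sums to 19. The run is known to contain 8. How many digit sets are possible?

3

3 distinct digits from 1–9 sum between 6 and 24.
Keeping only sets containing 8.
Enumerating: {2,8,9}, {4,7,8}, {5,6,8}.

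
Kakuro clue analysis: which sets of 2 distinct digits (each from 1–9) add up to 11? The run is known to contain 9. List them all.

{2,9}

2 distinct digits from 1–9 sum between 3 and 17.
Keeping only sets containing 9.
Only one set works: {2,9}.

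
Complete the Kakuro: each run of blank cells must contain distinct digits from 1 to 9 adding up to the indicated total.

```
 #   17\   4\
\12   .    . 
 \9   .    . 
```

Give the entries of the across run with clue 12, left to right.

17 in 2 cells must be {8,9}; 4 in 2 cells must be {1,3}.
The 12 across and the 4 down share only 3, so R1C2 = 3.
The 9 across and the 17 down share only 8, so R2C1 = 8.
R2C2 = 9 − 8 = 1 completes the 9 across.
R1C1 = 12 − 3 = 9 completes the 12 across.

9 3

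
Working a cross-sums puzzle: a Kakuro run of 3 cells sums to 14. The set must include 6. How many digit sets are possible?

3 distinct digits from 1–9 sum between 6 and 24.
Keeping only sets containing 6.
Enumerating: {1,6,7}, {3,5,6}.

2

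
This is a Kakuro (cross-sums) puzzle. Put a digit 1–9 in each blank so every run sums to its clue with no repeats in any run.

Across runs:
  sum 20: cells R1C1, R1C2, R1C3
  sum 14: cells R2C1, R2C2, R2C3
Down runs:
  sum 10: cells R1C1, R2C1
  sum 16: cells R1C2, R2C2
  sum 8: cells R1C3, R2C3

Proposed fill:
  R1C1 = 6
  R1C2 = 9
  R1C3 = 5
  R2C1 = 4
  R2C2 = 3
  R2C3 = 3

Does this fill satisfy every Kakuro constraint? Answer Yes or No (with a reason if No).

No — the across run R2C1–R2C3 sums to 10, not 14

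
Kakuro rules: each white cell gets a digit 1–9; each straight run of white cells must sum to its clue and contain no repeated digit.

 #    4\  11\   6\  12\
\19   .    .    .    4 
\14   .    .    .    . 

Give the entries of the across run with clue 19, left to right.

1 9 5 4

4 in 2 cells must be {1,3}.
R2C4 = 12 − 4 = 8 completes the 12 down.
Nothing is forced directly, so branch on R2C3, whose candidates are 1 or 2. If R2C3 = 2: then R1C3 would have to be in {1,2,3,5,6,7,8,9} for the 19 across but in {4} for the 6 down — contradiction. So R2C3 = 1.
R1C3 = 6 − 1 = 5 completes the 6 down.
R2C1 = 3: the only remaining digit allowed by both the 14 across and the 4 down.
R2C2 = 14 − 12 = 2 completes the 14 across.
R1C1 = 4 − 3 = 1 completes the 4 down.
R1C2 = 19 − 10 = 9 completes the 19 across.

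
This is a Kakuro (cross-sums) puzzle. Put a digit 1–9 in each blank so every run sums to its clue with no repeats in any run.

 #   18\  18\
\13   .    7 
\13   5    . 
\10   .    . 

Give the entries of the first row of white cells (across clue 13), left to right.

R1C1 = 13 − 7 = 6 completes the 13 across.
R2C2 = 13 − 5 = 8 completes the 13 across.
R3C1 = 18 − 11 = 7 completes the 18 down.
R3C2 = 10 − 7 = 3 completes the 10 across.

6, 7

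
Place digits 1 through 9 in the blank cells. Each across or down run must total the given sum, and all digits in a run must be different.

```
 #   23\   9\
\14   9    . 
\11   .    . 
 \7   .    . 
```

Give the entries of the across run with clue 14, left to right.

9 5

23 in 3 cells must be {6,8,9}.
R1C2 = 14 − 9 = 5 completes the 14 across.
Given what's placed, R2C2 must be 3 to fit the 11 across and 9 down.
R3C1 = 6: the only remaining digit allowed by both the 7 across and the 23 down.
R3C2 = 7 − 6 = 1 completes the 7 across.
R2C1 = 11 − 3 = 8 completes the 11 across.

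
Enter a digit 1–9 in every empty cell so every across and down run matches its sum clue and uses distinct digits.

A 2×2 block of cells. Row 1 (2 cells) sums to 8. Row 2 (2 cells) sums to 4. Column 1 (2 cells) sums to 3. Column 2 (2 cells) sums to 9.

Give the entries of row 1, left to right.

2, 6

4 in 2 cells must be {1,3}; 3 in 2 cells must be {1,2}.
The 4 across and the 3 down share only 1, so (2,1) = 1.
(2,2) = 4 − 1 = 3 completes the 4 across.
(1,1) = 3 − 1 = 2 completes the 3 down.
(1,2) = 8 − 2 = 6 completes the 8 across.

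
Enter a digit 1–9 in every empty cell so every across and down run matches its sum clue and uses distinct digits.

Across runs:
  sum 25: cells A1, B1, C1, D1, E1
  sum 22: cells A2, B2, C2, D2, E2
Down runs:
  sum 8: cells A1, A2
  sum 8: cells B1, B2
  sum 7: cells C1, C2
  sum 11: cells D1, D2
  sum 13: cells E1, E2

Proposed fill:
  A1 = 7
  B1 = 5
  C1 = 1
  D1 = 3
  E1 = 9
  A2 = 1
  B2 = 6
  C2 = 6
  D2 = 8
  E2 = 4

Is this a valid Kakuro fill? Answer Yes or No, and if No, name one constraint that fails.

No — the down run B1–B2 sums to 11, not 8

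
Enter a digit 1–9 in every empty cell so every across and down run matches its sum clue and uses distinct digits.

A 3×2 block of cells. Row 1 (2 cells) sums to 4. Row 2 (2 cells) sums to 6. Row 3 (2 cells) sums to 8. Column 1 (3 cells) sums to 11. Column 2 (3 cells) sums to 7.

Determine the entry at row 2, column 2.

4 in 2 cells must be {1,3}; 7 in 3 cells must be {1,2,4}.
The 4 across and the 7 down share only 1, so (1,2) = 1.
Given what's placed, (3,2) must be 2 to fit the 8 across and 7 down.
(1,1) = 4 − 1 = 3 completes the 4 across.
(2,2) = 7 − 3 = 4 completes the 7 down.
(3,1) = 8 − 2 = 6 completes the 8 across.
(2,1) = 6 − 4 = 2 completes the 6 across.

4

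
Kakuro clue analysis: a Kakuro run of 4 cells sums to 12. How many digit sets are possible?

2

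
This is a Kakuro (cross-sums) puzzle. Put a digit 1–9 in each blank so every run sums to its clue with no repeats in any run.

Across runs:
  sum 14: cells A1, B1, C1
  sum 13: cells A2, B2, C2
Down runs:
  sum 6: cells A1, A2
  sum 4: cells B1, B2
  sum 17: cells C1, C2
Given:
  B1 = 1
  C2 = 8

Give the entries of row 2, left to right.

4 in 2 cells must be {1,3}; 17 in 2 cells must be {8,9}.
C1 = 17 − 8 = 9 completes the 17 down.
B2 = 4 − 1 = 3 completes the 4 down.
A1 = 14 − 10 = 4 completes the 14 across.
A2 = 13 − 11 = 2 completes the 13 across.

2 3 8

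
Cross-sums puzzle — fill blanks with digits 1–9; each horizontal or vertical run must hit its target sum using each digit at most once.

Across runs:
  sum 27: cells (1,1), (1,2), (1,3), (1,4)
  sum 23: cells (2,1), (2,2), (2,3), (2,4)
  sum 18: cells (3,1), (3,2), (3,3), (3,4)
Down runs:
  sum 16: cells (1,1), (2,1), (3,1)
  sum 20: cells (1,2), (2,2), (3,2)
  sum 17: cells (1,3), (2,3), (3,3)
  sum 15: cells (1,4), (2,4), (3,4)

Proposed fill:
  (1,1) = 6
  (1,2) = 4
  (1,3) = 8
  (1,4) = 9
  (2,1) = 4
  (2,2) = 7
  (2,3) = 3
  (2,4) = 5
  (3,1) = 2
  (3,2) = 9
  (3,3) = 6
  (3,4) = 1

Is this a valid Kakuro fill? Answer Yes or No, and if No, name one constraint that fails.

No — the across run (2,1)–(2,4) sums to 19, not 23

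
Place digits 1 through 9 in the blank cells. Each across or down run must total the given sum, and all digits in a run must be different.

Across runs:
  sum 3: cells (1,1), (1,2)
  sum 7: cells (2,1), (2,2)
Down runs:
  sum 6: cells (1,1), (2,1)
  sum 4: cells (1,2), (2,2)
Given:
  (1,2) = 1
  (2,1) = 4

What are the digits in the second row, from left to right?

3 in 2 cells must be {1,2}; 4 in 2 cells must be {1,3}.
(1,1) = 3 − 1 = 2 completes the 3 across.
(2,2) = 7 − 4 = 3 completes the 7 across.

4, 3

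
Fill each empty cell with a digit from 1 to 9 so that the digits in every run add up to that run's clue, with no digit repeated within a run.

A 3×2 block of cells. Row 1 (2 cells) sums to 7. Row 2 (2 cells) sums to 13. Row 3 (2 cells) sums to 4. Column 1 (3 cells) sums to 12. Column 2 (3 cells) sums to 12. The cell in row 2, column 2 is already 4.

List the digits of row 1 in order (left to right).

4 in 2 cells must be {1,3}.
(2,1) = 13 − 4 = 9 completes the 13 across.
Given what's placed, (3,1) must be 1 to fit the 4 across and 12 down.
(3,2) = 4 − 1 = 3 completes the 4 across.
(1,1) = 12 − 10 = 2 completes the 12 down.
(1,2) = 7 − 2 = 5 completes the 7 across.

2 5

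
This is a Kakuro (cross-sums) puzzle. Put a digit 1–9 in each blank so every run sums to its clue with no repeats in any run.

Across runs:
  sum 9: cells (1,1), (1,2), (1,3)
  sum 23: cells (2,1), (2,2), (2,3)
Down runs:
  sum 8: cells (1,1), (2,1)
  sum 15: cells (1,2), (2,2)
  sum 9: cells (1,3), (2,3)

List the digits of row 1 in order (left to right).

23 in 3 cells must be {6,8,9}.
The 9 across and the 15 down share only 6, so (1,2) = 6.
The 23 across and the 8 down share only 6, so (2,1) = 6.
(2,2) = 15 − 6 = 9 completes the 15 down.
(2,3) = 23 − 15 = 8 completes the 23 across.
(1,1) = 8 − 6 = 2 completes the 8 down.
(1,3) = 9 − 8 = 1 completes the 9 across.

2 6 1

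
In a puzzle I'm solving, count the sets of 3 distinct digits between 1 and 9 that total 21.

3 distinct digits from 1–9 sum between 6 and 24.
Enumerating: {4,8,9}, {5,7,9}, {6,7,8}.

3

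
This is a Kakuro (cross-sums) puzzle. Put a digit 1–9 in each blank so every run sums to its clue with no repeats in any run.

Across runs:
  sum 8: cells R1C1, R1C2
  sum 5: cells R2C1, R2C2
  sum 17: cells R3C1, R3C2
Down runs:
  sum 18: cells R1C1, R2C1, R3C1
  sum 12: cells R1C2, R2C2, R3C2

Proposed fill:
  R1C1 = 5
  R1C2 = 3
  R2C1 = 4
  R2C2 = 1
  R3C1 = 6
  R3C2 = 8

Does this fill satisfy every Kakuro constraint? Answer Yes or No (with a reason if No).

No — the across run R3C1–R3C2 sums to 14, not 17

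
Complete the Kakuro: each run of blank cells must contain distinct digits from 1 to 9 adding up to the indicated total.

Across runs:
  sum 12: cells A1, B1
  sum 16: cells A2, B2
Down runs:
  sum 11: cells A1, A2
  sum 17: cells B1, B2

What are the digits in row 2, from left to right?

16 in 2 cells must be {7,9}; 17 in 2 cells must be {8,9}.
The 16 across and the 17 down share only 9, so B2 = 9.
B1 = 17 − 9 = 8 completes the 17 down.
A2 = 16 − 9 = 7 completes the 16 across.
A1 = 12 − 8 = 4 completes the 12 across.

7, 9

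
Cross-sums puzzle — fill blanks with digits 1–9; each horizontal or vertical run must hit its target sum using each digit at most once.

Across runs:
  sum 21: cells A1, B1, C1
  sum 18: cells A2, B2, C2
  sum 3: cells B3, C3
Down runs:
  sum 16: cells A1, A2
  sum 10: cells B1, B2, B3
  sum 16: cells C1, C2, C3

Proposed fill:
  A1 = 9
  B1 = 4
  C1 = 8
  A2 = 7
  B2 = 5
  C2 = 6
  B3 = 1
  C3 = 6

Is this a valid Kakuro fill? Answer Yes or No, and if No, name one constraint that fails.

No — the across run B3–C3 sums to 7, not 3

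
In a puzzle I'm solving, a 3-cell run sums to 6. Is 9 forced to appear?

The only way to make 6 from 3 distinct digits is {1,2,3}, which does not contain 9.

No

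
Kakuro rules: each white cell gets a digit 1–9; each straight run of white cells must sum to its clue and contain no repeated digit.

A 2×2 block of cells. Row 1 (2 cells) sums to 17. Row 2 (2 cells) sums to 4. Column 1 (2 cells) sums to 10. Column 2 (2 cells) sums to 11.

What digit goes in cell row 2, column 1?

17 in 2 cells must be {8,9}; 4 in 2 cells must be {1,3}.
The 4 across and the 11 down share only 3, so (2,2) = 3.
(1,2) = 11 − 3 = 8 completes the 11 down.
(2,1) = 4 − 3 = 1 completes the 4 across.
(1,1) = 17 − 8 = 9 completes the 17 across.

1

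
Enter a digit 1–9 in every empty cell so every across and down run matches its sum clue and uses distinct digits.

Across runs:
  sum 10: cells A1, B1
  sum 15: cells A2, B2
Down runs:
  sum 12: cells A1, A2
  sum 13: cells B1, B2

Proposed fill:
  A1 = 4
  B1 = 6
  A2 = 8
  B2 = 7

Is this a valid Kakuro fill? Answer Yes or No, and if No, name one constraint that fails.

Yes

Across: 4+6=10; 8+7=15. Down: 4+8=12; 6+7=13. No digit repeats within any run.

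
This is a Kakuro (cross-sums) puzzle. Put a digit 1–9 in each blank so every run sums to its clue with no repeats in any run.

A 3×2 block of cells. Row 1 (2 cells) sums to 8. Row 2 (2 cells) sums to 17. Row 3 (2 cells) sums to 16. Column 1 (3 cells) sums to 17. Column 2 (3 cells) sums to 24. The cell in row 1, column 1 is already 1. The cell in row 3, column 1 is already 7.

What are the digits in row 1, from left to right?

1, 7

17 in 2 cells must be {8,9}; 16 in 2 cells must be {7,9}; 24 in 3 cells must be {7,8,9}.
(1,2) = 8 − 1 = 7 completes the 8 across.
(2,1) = 17 − 8 = 9 completes the 17 down.
(2,2) = 17 − 9 = 8 completes the 17 across.
(3,2) = 16 − 7 = 9 completes the 16 across.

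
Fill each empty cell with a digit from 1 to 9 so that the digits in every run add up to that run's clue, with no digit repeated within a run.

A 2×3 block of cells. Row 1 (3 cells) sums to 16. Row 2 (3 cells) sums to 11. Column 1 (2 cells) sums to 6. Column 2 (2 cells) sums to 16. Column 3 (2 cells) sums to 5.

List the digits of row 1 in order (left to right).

16 in 2 cells must be {7,9}.
The 11 across and the 16 down share only 7, so (2,2) = 7.
(1,2) = 16 − 7 = 9 completes the 16 down.
Given what's placed, (2,1) must be 1 to fit the 11 across and 6 down.
(2,3) = 11 − 8 = 3 completes the 11 across.
(1,1) = 6 − 1 = 5 completes the 6 down.
(1,3) = 16 − 14 = 2 completes the 16 across.

5 9 2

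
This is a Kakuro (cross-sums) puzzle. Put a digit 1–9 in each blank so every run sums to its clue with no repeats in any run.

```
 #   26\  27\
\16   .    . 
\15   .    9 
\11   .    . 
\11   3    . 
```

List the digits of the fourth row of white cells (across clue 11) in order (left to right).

16 in 2 cells must be {7,9}.
R1C1 = 9: the only remaining digit allowed by both the 16 across and the 26 down.
R1C2 = 16 − 9 = 7 completes the 16 across.
R2C1 = 15 − 9 = 6 completes the 15 across.
R3C1 = 26 − 18 = 8 completes the 26 down.
R3C2 = 11 − 8 = 3 completes the 11 across.
R4C2 = 11 − 3 = 8 completes the 11 across.

3 8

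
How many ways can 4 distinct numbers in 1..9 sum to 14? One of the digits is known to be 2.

4

4 distinct digits from 1–9 sum between 10 and 30.
Keeping only sets containing 2.
Enumerating: {1,2,3,8}, {1,2,4,7}, {1,2,5,6}, {2,3,4,5}.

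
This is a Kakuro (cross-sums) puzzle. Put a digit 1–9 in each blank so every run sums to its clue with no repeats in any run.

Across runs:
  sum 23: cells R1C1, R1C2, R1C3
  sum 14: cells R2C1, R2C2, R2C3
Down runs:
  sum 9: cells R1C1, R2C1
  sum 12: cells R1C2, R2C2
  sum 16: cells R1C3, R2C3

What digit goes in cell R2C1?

3

23 in 3 cells must be {6,8,9}; 16 in 2 cells must be {7,9}.
The 23 across and the 16 down share only 9, so R1C3 = 9.
R2C3 = 16 − 9 = 7 completes the 16 down.
Given what's placed, R1C2 must be 8 to fit the 23 across and 12 down.
R2C2 = 12 − 8 = 4 completes the 12 down.
R1C1 = 23 − 17 = 6 completes the 23 across.
R2C1 = 14 − 11 = 3 completes the 14 across.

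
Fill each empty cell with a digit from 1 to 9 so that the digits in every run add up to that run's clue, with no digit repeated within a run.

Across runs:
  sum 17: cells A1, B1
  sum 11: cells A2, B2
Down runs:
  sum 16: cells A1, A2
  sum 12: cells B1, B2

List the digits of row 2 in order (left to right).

17 in 2 cells must be {8,9}; 16 in 2 cells must be {7,9}.
The 17 across and the 16 down share only 9, so A1 = 9.
B1 = 17 − 9 = 8 completes the 17 across.
A2 = 16 − 9 = 7 completes the 16 down.
B2 = 11 − 7 = 4 completes the 11 across.

7 4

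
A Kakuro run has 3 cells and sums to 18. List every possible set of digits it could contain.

3 distinct digits from 1–9 sum between 6 and 24.

{1,8,9}; {2,7,9}; {3,6,9}; {3,7,8}; {4,5,9}; {4,6,8}; {5,6,7}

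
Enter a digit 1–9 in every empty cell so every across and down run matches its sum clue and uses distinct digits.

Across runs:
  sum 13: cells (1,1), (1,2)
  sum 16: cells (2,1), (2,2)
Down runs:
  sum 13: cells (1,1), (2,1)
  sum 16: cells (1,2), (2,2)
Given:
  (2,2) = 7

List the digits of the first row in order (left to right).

4 9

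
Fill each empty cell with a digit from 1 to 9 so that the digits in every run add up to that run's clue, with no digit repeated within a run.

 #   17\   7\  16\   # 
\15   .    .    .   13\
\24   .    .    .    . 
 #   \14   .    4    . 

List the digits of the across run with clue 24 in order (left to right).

17 in 2 cells must be {8,9}; 7 in 3 cells must be {1,2,4}.
No cell is forced outright now. R3C2 can only be 1 or 2 (the digits allowed by both its 14 across and its 7 down). If R3C2 = 1: that forces R3C4 = 9, R2C4 = 4, after which R2C2 would have to be in {3,5,6,7,8,9} for the 24 across but in {2,4} for the 7 down — contradiction. So R3C2 = 2.
R3C4 = 14 − 6 = 8 completes the 14 across.
R2C4 = 13 − 8 = 5 completes the 13 down.
R2C2 = 4: the only remaining digit allowed by both the 24 across and the 7 down.
R1C2 = 7 − 6 = 1 completes the 7 down.
No cell is forced outright now. R1C1 can only be 8 or 9 (the digits allowed by both its 15 across and its 17 down). If R1C1 = 8: then R1C3 would have to be in {6} for the 15 across but in {3,5,7,9} for the 16 down — contradiction. So R1C1 = 9.
R1C3 = 15 − 10 = 5 completes the 15 across.
R2C1 = 17 − 9 = 8 completes the 17 down.
R2C3 = 24 − 17 = 7 completes the 24 across.

8 4 7 5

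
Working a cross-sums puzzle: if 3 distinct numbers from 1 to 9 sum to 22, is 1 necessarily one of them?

Counterexample: {5,8,9} sums to 22 without using 1.

No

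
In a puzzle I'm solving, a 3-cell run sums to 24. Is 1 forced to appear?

The only way to make 24 from 3 distinct digits is {7,8,9}, which does not contain 1.

No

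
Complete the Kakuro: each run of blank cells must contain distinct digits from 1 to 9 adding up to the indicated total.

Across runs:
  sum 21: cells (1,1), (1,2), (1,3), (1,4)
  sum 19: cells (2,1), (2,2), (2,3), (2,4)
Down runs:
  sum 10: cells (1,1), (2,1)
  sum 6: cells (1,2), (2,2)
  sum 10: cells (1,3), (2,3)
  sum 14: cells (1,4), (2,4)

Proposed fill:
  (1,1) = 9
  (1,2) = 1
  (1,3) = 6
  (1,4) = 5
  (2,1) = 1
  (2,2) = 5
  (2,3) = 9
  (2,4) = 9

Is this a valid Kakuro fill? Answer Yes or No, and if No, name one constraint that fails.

No — the across run (2,1)–(2,4) sums to 24, not 19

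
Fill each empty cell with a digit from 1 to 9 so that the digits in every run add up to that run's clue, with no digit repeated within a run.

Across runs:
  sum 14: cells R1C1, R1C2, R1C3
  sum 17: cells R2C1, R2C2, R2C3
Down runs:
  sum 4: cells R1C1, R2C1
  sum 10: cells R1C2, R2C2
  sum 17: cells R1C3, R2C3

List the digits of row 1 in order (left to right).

1 4 9

4 in 2 cells must be {1,3}; 17 in 2 cells must be {8,9}.
Nothing is forced directly, so branch on R1C3, whose candidates are 8 or 9. If R1C3 = 8: that forces R1C1 = 1, after which R1C2 would have to be in {5} for the 14 across but in {1,2,3,4,6,7,8,9} for the 10 down — contradiction. So R1C3 = 9.
R2C3 = 17 − 9 = 8 completes the 17 down.
Given what's placed, R2C1 must be 3 to fit the 17 across and 4 down.
R2C2 = 17 − 11 = 6 completes the 17 across.
R1C1 = 4 − 3 = 1 completes the 4 down.
R1C2 = 14 − 10 = 4 completes the 14 across.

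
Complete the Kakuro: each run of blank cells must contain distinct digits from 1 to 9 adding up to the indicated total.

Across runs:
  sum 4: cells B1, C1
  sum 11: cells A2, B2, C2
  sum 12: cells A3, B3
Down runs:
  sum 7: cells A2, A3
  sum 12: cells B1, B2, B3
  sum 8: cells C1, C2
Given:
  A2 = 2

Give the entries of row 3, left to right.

4 in 2 cells must be {1,3}.
A3 = 7 − 2 = 5 completes the 7 down.
B3 = 12 − 5 = 7 completes the 12 across.
Nothing is forced directly, so branch on B1, whose candidates are 1 or 3. If B1 = 3: that forces C1 = 1, after which B2 would have to be in {1,3,4,5,6,8} for the 11 across but in {2} for the 12 down — contradiction. So B1 = 1.
C1 = 4 − 1 = 3 completes the 4 across.
B2 = 12 − 8 = 4 completes the 12 down.
C2 = 11 − 6 = 5 completes the 11 across.

5 7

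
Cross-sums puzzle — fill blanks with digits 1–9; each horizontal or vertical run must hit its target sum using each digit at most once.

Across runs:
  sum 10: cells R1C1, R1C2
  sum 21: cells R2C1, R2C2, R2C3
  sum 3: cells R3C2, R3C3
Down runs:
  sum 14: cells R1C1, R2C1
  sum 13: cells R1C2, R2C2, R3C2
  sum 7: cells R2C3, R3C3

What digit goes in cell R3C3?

1

3 in 2 cells must be {1,2}.
Nothing is forced directly, so branch on R3C2, whose candidates are 1 or 2. If R3C2 = 1: that forces R3C3 = 2, R2C3 = 5, R2C1 = 9, R2C2 = 7, after which R1C1 would have to be in {1,2,3,4,6,7,8,9} for the 10 across but in {5} for the 14 down — contradiction. So R3C2 = 2.
R3C3 = 3 − 2 = 1 completes the 3 across.
R2C3 = 7 − 1 = 6 completes the 7 down.
R2C1 = 8: the only remaining digit allowed by both the 21 across and the 14 down.
R2C2 = 21 − 14 = 7 completes the 21 across.
R1C1 = 14 − 8 = 6 completes the 14 down.
R1C2 = 10 − 6 = 4 completes the 10 across.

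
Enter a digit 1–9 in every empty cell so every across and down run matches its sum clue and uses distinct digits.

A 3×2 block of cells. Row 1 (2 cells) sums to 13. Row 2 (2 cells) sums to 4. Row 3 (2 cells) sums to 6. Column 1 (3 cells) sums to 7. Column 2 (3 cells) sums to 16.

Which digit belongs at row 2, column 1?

1

4 in 2 cells must be {1,3}; 7 in 3 cells must be {1,2,4}.
The 13 across and the 7 down share only 4, so (1,1) = 4.
(1,2) = 13 − 4 = 9 completes the 13 across.
Given what's placed, (2,1) must be 1 to fit the 4 across and 7 down.
(2,2) = 4 − 1 = 3 completes the 4 across.
(3,1) = 7 − 5 = 2 completes the 7 down.
(3,2) = 6 − 2 = 4 completes the 6 across.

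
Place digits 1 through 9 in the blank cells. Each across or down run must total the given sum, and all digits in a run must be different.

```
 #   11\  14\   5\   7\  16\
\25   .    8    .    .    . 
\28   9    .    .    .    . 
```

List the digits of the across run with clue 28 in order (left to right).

16 in 2 cells must be {7,9}.
R1C1 = 11 − 9 = 2 completes the 11 down.
R2C2 = 14 − 8 = 6 completes the 14 down.
Given what's placed, R2C5 must be 7 to fit the 28 across and 16 down.
R1C5 = 16 − 7 = 9 completes the 16 down.
Given what's placed, R1C3 must be 1 to fit the 25 across and 5 down.
R1C4 = 25 − 20 = 5 completes the 25 across.
R2C3 = 5 − 1 = 4 completes the 5 down.
R2C4 = 28 − 26 = 2 completes the 28 across.

9 6 4 2 7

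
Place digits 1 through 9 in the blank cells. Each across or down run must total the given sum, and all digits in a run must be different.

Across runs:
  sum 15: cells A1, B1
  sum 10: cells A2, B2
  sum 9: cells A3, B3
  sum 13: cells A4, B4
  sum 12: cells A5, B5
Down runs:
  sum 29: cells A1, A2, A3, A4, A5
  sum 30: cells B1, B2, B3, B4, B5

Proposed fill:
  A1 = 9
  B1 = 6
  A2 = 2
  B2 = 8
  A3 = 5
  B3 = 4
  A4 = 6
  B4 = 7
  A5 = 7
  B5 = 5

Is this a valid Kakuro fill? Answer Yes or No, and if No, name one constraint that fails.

Yes

Across: 9+6=15; 2+8=10; 5+4=9; 6+7=13; 7+5=12. Down: 9+2+5+6+7=29; 6+8+4+7+5=30. No digit repeats within any run.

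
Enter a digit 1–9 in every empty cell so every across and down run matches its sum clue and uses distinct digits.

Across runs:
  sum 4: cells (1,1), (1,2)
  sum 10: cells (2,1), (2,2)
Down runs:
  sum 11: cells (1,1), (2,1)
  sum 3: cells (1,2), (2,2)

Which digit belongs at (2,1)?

8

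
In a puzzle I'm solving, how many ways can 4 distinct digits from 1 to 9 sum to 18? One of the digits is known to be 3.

6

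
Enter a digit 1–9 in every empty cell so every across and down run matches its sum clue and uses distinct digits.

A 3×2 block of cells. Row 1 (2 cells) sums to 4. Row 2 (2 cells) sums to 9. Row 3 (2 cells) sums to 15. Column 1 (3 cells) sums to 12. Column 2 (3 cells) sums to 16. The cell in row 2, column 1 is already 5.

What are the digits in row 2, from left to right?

5 4

4 in 2 cells must be {1,3}.
(2,2) = 9 − 5 = 4 completes the 9 across.
Given what's placed, (3,1) must be 6 to fit the 15 across and 12 down.
(3,2) = 15 − 6 = 9 completes the 15 across.
(1,1) = 12 − 11 = 1 completes the 12 down.
(1,2) = 4 − 1 = 3 completes the 4 across.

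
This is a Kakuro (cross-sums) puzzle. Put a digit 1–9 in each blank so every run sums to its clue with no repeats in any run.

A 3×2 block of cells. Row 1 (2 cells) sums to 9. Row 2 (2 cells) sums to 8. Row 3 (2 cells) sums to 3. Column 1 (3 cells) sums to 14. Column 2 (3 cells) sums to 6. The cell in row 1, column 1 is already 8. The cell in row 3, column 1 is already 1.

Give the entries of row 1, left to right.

3 in 2 cells must be {1,2}; 6 in 3 cells must be {1,2,3}.
(1,2) = 9 − 8 = 1 completes the 9 across.
(2,1) = 14 − 9 = 5 completes the 14 down.
(2,2) = 8 − 5 = 3 completes the 8 across.
(3,2) = 3 − 1 = 2 completes the 3 across.

8, 1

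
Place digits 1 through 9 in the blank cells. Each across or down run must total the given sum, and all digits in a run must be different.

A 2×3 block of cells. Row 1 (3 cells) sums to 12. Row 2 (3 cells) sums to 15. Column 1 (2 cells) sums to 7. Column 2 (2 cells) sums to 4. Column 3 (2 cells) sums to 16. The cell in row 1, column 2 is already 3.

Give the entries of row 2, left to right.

5 1 9

4 in 2 cells must be {1,3}; 16 in 2 cells must be {7,9}.
(1,3) = 7: the only remaining digit allowed by both the 12 across and the 16 down.
(2,2) = 4 − 3 = 1 completes the 4 down.
(2,3) = 16 − 7 = 9 completes the 16 down.
(1,1) = 12 − 10 = 2 completes the 12 across.
(2,1) = 15 − 10 = 5 completes the 15 across.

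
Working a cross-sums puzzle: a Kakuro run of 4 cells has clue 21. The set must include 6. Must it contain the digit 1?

Counterexample: {2,4,6,9} sums to 21 under that restriction without using 1.

No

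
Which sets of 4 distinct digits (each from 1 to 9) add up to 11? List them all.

{1,2,3,5}

4 distinct digits from 1–9 sum between 10 and 30.
Only one set works: {1,2,3,5}.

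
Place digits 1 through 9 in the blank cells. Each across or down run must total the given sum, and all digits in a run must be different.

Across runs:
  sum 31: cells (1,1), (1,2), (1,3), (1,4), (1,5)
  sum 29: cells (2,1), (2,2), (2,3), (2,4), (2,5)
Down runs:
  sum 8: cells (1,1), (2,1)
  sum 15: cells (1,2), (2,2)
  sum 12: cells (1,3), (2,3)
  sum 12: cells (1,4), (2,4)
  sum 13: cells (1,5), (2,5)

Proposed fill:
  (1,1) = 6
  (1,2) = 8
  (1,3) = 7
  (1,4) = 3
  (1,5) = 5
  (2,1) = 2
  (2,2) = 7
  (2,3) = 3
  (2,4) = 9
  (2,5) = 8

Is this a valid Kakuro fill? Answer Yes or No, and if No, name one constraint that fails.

No — the down run (1,3)–(2,3) sums to 10, not 12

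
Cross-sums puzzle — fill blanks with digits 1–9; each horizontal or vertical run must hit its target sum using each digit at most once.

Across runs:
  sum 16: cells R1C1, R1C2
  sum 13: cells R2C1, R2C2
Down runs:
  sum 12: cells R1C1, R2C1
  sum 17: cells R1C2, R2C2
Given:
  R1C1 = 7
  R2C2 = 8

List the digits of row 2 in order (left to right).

16 in 2 cells must be {7,9}; 17 in 2 cells must be {8,9}.
R1C2 = 16 − 7 = 9 completes the 16 across.
R2C1 = 13 − 8 = 5 completes the 13 across.

5 8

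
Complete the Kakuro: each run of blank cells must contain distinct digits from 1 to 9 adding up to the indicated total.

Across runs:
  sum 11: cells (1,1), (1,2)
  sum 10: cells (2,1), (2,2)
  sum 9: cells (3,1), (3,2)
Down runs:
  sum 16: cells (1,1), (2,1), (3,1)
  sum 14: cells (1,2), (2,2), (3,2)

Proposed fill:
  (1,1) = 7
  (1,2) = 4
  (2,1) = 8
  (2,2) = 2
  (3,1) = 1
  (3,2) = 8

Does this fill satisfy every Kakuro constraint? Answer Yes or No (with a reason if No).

Across: 7+4=11; 8+2=10; 1+8=9. Down: 7+8+1=16; 4+2+8=14. No digit repeats within any run.

Yes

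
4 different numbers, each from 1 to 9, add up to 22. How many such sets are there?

11

4 distinct digits from 1–9 sum between 10 and 30.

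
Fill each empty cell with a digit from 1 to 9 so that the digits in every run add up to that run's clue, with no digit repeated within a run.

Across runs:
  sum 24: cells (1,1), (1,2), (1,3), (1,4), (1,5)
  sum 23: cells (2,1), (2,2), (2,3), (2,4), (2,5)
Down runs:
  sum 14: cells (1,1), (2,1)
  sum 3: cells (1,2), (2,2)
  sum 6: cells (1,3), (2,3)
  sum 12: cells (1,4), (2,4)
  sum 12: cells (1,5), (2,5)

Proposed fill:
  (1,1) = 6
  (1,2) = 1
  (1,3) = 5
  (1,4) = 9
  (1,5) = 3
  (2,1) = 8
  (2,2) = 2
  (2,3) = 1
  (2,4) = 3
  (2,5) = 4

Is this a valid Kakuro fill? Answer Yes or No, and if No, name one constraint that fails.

No — the down run (1,5)–(2,5) sums to 7, not 12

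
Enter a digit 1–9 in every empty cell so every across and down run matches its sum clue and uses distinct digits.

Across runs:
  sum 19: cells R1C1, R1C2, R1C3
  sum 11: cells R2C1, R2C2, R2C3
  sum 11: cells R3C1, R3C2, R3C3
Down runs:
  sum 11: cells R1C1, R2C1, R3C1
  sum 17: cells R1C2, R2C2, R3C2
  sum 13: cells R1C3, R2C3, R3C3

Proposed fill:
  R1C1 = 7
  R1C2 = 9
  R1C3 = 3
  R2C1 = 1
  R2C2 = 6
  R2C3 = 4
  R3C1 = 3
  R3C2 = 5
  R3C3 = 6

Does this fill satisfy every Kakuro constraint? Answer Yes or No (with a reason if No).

No — the down run R1C2–R3C2 sums to 20, not 17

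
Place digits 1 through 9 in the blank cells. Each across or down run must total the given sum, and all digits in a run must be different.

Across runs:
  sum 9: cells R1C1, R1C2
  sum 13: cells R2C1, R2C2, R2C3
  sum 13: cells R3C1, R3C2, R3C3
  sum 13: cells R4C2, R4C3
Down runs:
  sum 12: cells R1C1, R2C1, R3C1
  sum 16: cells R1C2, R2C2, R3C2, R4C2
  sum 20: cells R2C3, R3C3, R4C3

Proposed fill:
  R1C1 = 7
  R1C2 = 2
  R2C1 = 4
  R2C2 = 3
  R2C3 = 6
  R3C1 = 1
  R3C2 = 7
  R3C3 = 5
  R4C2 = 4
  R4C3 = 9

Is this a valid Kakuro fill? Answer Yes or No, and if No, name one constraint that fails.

Across: 7+2=9; 4+3+6=13; 1+7+5=13; 4+9=13. Down: 7+4+1=12; 2+3+7+4=16; 6+5+9=20. No digit repeats within any run.

Yes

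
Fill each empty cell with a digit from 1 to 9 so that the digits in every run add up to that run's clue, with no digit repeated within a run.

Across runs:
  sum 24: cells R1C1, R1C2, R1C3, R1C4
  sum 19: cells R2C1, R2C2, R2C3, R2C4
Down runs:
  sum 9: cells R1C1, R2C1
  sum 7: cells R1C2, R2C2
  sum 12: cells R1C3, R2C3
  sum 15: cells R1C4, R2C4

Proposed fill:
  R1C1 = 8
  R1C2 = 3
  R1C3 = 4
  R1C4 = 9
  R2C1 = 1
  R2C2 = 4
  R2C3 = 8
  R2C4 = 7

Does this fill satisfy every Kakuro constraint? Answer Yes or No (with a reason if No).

No — the down run R1C4–R2C4 sums to 16, not 15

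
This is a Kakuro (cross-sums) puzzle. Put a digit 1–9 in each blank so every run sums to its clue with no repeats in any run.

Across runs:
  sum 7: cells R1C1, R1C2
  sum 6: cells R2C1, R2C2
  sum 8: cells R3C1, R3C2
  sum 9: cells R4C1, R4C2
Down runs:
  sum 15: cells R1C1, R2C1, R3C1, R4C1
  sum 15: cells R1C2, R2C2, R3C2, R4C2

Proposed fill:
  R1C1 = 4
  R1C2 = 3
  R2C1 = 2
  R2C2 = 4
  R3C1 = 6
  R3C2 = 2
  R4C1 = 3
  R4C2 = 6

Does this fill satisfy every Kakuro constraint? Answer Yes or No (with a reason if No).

Yes

Across: 4+3=7; 2+4=6; 6+2=8; 3+6=9. Down: 4+2+6+3=15; 3+4+2+6=15. No digit repeats within any run.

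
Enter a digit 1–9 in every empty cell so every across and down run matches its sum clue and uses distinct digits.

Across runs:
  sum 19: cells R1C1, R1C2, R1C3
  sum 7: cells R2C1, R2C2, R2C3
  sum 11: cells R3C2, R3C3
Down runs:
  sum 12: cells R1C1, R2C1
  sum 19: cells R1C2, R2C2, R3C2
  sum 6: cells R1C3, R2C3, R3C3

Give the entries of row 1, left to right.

7 in 3 cells must be {1,2,4}; 6 in 3 cells must be {1,2,3}.
Only 4 fits R2C1 under both its across sum 7 and down sum 12.
Given what's placed, R2C2 must be 2 to fit the 7 across and 19 down.
R2C3 = 7 − 6 = 1 completes the 7 across.
R1C1 = 12 − 4 = 8 completes the 12 down.
R1C2 = 9: the only remaining digit allowed by both the 19 across and the 19 down.
R1C3 = 19 − 17 = 2 completes the 19 across.

8, 9, 2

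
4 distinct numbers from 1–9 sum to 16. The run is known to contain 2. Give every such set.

{1,2,4,9}; {1,2,5,8}; {1,2,6,7}; {2,3,4,7}; {2,3,5,6}

4 distinct digits from 1–9 sum between 10 and 30.
Keeping only sets containing 2.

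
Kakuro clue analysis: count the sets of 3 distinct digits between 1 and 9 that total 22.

2

3 distinct digits from 1–9 sum between 6 and 24.
Enumerating: {5,8,9}, {6,7,9}.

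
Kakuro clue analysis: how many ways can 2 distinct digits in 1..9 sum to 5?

2 distinct digits from 1–9 sum between 3 and 17.
Enumerating: {1,4}, {2,3}.

2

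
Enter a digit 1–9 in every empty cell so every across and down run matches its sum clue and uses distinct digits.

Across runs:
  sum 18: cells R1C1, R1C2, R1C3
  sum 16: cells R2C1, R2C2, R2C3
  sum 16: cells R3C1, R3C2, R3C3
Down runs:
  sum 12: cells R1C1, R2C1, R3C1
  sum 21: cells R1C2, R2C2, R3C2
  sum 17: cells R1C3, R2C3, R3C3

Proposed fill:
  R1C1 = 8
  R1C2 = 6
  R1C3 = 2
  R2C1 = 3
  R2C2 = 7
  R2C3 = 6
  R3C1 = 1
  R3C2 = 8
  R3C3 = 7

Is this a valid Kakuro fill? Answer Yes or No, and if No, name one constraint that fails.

No — the across run R1C1–R1C3 sums to 16, not 18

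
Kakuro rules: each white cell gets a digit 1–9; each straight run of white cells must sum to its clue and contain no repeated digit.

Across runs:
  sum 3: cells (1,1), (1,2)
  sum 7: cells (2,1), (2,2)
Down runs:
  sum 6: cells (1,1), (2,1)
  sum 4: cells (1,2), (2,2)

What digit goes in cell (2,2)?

3 in 2 cells must be {1,2}; 4 in 2 cells must be {1,3}.
The 3 across and the 4 down share only 1, so (1,2) = 1.
(2,2) = 4 − 1 = 3 completes the 4 down.
(1,1) = 3 − 1 = 2 completes the 3 across.
(2,1) = 7 − 3 = 4 completes the 7 across.

3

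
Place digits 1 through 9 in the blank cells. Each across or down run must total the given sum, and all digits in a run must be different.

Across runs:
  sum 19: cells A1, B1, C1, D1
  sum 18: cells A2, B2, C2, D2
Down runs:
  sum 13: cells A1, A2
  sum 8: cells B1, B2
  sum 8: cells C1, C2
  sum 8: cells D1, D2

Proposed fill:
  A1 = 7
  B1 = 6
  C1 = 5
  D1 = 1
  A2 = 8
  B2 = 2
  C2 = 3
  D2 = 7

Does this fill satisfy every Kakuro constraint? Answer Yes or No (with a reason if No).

No — the down run A1–A2 sums to 15, not 13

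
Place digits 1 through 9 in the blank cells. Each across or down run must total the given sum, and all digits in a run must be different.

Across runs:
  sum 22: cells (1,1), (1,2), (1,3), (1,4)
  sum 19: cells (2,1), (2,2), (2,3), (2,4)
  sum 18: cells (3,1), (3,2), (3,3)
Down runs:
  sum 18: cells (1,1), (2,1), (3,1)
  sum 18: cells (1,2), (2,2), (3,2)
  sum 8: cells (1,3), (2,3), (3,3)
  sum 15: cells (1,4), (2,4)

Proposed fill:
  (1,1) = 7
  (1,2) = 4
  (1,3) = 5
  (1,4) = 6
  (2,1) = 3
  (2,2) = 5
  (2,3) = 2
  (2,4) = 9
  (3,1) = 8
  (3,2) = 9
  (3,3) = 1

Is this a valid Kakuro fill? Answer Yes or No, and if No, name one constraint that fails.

Yes

Across: 7+4+5+6=22; 3+5+2+9=19; 8+9+1=18. Down: 7+3+8=18; 4+5+9=18; 5+2+1=8; 6+9=15. No digit repeats within any run.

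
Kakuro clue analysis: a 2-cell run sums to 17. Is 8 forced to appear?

The only way to make 17 from 2 distinct digits is {8,9}, which contains 8.

Yes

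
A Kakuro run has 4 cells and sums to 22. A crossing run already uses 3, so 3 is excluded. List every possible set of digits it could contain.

{1,4,8,9}; {1,5,7,9}; {1,6,7,8}; {2,4,7,9}; {2,5,6,9}; {2,5,7,8}; {4,5,6,7}

4 distinct digits from 1–9 sum between 10 and 30.
Dropping sets that contain 3.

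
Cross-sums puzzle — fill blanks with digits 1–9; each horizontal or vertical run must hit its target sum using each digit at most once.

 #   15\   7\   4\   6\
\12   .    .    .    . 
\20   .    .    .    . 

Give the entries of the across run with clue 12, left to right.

6 1 3 2

4 in 2 cells must be {1,3}.
Only 6 fits R1C1 under both its across sum 12 and down sum 15.
R2C1 = 15 − 6 = 9 completes the 15 down.
Nothing is forced directly, so branch on R1C3, whose candidates are 1 or 3. If R1C3 = 1: that forces R1C4 = 2, R2C3 = 3, after which R2C4 would have to be in {1,2,6,7} for the 20 across but in {4} for the 6 down — contradiction. So R1C3 = 3.
R2C3 = 4 − 3 = 1 completes the 4 down.
No cell is forced outright now. R2C4 can only be 2 or 4 (the digits allowed by both its 20 across and its 6 down). If R2C4 = 2: then R1C4 would have to be in {1,2} for the 12 across but in {4} for the 6 down — contradiction. So R2C4 = 4.
R1C4 = 6 − 4 = 2 completes the 6 down.
R2C2 = 20 − 14 = 6 completes the 20 across.
R1C2 = 12 − 11 = 1 completes the 12 across.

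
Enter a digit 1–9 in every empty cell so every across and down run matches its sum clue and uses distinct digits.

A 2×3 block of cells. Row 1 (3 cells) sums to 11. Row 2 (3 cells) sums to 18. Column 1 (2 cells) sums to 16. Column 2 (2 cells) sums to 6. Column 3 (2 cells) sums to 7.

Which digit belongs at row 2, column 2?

5

16 in 2 cells must be {7,9}.
The 11 across and the 16 down share only 7, so (1,1) = 7.
Given what's placed, (1,2) must be 1 to fit the 11 across and 6 down.
(1,3) = 11 − 8 = 3 completes the 11 across.
(2,1) = 16 − 7 = 9 completes the 16 down.
(2,2) = 6 − 1 = 5 completes the 6 down.
(2,3) = 18 − 14 = 4 completes the 18 across.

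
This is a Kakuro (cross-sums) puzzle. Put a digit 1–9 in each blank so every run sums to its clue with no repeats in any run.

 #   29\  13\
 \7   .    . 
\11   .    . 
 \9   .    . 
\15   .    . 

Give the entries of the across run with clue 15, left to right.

9 6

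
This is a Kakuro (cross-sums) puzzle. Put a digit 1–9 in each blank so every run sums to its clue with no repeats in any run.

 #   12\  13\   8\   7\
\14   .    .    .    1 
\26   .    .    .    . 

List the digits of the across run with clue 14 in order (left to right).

R2C4 = 7 − 1 = 6 completes the 7 down.
No cell is forced outright now. R2C3 can only be 3 or 5 or 7 (the digits allowed by both its 26 across and its 8 down). If R2C3 = 3: that forces R1C3 = 5, after which R1C1 would have to be in {2,6} for the 14 across but in {3,4,5,7,8,9} for the 12 down — contradiction. If R2C3 = 7: then R1C3 would have to be in {2,3,4,5,6,7,8} for the 14 across but in {1} for the 8 down — contradiction. So R2C3 = 5.
R1C3 = 8 − 5 = 3 completes the 8 down.
Nothing is forced directly, so branch on R1C1, whose candidates are 4 or 8. If R1C1 = 8: then R1C2 would have to be in {2} for the 14 across but in {4,5,6,7,8,9} for the 13 down — contradiction. So R1C1 = 4.
R1C2 = 14 − 8 = 6 completes the 14 across.
R2C1 = 12 − 4 = 8 completes the 12 down.
R2C2 = 26 − 19 = 7 completes the 26 across.

4 6 3 1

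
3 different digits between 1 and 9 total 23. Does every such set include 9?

Yes

The only way to make 23 from 3 distinct digits is {6,8,9}, which contains 9.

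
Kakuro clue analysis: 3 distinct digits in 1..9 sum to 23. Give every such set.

{6,8,9}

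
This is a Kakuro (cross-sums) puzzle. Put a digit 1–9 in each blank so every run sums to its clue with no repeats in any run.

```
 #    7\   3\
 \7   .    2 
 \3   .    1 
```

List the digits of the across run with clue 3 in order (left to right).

2 1

3 in 2 cells must be {1,2}.
R1C1 = 7 − 2 = 5 completes the 7 across.
R2C1 = 3 − 1 = 2 completes the 3 across.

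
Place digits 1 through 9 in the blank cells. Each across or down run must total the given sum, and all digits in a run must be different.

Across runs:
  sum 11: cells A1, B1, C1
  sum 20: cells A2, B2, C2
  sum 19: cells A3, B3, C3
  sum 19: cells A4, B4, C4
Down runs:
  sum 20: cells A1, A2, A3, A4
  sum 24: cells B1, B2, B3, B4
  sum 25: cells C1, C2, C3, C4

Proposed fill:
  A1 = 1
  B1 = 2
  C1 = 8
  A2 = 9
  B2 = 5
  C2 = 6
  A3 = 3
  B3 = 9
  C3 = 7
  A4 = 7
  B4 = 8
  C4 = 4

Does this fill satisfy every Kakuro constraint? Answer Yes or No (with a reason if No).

Yes

Across: 1+2+8=11; 9+5+6=20; 3+9+7=19; 7+8+4=19. Down: 1+9+3+7=20; 2+5+9+8=24; 8+6+7+4=25. No digit repeats within any run.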